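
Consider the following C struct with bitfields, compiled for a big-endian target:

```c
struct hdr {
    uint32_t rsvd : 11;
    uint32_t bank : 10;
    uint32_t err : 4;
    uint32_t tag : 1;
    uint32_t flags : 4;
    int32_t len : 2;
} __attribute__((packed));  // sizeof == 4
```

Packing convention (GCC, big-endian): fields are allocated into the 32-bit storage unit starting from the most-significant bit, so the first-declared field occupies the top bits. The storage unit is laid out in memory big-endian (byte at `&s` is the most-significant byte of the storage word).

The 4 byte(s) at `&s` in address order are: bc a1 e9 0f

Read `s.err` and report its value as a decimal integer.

2

[0]=0xbc [1]=0xa1 [2]=0xe9 [3]=0x0f (big-endian) → word 0xbca1e90f
rsvd [21+:11] = (word>>21) & 0x7ff = 1509
bank [11+:10] = (word>>11) & 0x3ff = 61
err [7+:4] = (word>>7) & 0xf = 2  ←
tag [6+:1] = (word>>6) & 0x1 = 0
flags [2+:4] = (word>>2) & 0xf = 3
len [0+:2] = (word>>0) & 0x3 = 3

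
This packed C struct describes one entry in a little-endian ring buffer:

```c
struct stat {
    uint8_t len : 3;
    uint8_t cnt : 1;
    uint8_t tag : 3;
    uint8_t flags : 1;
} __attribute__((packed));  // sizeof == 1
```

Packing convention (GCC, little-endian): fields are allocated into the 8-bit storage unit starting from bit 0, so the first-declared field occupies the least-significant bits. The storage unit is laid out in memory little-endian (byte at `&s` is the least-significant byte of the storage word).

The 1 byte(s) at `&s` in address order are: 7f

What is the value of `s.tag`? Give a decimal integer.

[0]=0x7f (little-endian) → word 0x7f
len [0+:3] = (word>>0) & 0x7 = 7
cnt [3+:1] = (word>>3) & 0x1 = 1
tag [4+:3] = (word>>4) & 0x7 = 7  ←
flags [7+:1] = (word>>7) & 0x1 = 0

7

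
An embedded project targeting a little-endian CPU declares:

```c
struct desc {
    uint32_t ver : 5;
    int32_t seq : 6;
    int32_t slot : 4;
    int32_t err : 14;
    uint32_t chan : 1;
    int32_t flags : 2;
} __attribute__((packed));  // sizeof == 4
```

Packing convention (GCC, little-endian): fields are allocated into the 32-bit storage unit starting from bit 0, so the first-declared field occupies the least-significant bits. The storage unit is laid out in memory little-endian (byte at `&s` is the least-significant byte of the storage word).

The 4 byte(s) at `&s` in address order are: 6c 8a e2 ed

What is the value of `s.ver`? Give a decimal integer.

12

[0]=0x6c [1]=0x8a [2]=0xe2 [3]=0xed (little-endian) → word 0xede28a6c
ver:5 @ bit 0 → (0xede28a6c>>0)&0x1f = 0xc  ←
seq:6 @ bit 5 → (0xede28a6c>>5)&0x3f = 0x13
slot:4 @ bit 11 → (0xede28a6c>>11)&0xf = 0x1
err:14 @ bit 15 → (0xede28a6c>>15)&0x3fff = 0x1bc5
chan:1 @ bit 29 → (0xede28a6c>>29)&0x1 = 0x1
flags:2 @ bit 30 → (0xede28a6c>>30)&0x3 = 0x3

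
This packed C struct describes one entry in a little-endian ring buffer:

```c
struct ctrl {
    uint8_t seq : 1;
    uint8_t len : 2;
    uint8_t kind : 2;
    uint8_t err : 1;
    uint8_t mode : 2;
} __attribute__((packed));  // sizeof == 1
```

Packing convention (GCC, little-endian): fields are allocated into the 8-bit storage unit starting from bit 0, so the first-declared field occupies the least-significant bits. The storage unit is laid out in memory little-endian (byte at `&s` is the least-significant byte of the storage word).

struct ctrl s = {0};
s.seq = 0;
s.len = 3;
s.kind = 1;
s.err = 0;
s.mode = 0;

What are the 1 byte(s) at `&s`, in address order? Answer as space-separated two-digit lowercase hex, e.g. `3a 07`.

0e

seq:1 = 0 → 0x0 << 0 → word 0x00
len:2 = 3 → 0x3 << 1 → word 0x06
kind:2 = 1 → 0x1 << 3 → word 0x0e
err:1 = 0 → 0x0 << 5 → word 0x0e
mode:2 = 0 → 0x0 << 6 → word 0x0e
word = 0x0e → little-endian bytes:
  [0]=0x0e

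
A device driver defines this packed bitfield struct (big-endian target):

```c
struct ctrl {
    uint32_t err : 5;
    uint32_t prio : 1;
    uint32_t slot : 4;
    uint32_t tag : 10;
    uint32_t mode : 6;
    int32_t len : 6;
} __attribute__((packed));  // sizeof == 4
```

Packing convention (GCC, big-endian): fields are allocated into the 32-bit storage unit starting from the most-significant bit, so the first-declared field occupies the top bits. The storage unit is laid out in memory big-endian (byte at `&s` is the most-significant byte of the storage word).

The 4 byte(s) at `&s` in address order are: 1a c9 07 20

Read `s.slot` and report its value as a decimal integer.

11

[0]=0x1a [1]=0xc9 [2]=0x07 [3]=0x20 (big-endian) → word 0x1ac90720
err [27+:5] = (word>>27) & 0x1f = 3
prio [26+:1] = (word>>26) & 0x1 = 0
slot [22+:4] = (word>>22) & 0xf = 11  ←
tag [12+:10] = (word>>12) & 0x3ff = 144
mode [6+:6] = (word>>6) & 0x3f = 28
len [0+:6] = (word>>0) & 0x3f = 32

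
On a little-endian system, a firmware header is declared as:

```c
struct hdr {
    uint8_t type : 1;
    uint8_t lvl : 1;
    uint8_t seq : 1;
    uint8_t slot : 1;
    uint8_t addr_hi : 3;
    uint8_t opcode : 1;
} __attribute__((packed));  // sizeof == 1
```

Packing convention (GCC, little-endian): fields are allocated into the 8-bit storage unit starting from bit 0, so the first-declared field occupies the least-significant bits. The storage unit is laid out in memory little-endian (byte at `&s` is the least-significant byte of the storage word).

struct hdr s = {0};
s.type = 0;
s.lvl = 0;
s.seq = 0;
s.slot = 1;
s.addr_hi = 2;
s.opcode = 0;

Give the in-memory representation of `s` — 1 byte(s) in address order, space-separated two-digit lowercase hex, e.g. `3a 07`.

28

type:1 = 0 → 0x0 << 0 → word 0x00
lvl:1 = 0 → 0x0 << 1 → word 0x00
seq:1 = 0 → 0x0 << 2 → word 0x00
slot:1 = 1 → 0x1 << 3 → word 0x08
addr_hi:3 = 2 → 0x2 << 4 → word 0x28
opcode:1 = 0 → 0x0 << 7 → word 0x28
word = 0x28 → little-endian bytes:
  [0]=0x28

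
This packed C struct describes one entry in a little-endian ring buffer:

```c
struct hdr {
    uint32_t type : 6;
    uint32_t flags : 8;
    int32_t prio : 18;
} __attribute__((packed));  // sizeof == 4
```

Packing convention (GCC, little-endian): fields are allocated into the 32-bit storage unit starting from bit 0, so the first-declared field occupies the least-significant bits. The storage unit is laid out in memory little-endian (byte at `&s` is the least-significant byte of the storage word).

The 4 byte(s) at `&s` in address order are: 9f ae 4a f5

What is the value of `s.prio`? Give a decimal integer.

[0]=0x9f [1]=0xae [2]=0x4a [3]=0xf5 (little-endian) → word 0xf54aae9f
type [0+:6] = (word>>0) & 0x3f = 31
flags [6+:8] = (word>>6) & 0xff = 186
prio [14+:18] = (word>>14) & 0x3ffff = 251178  ←
prio signed 18b, MSB=1: 251178 - 262144 = -10966

-10966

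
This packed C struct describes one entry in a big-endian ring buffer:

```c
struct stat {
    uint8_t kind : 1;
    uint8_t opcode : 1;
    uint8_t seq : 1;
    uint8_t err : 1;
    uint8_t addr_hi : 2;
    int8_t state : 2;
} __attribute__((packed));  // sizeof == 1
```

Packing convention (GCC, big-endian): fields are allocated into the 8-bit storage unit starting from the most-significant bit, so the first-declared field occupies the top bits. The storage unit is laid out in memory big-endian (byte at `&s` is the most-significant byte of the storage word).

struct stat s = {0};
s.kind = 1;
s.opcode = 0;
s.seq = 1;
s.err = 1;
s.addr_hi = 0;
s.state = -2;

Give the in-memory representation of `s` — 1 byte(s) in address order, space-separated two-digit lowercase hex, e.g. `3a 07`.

b2

[7+:1] kind=1 & 0x1 = 0x1; word=0x80
[6+:1] opcode=0 & 0x1 = 0x0; word=0x80
[5+:1] seq=1 & 0x1 = 0x1; word=0xa0
[4+:1] err=1 & 0x1 = 0x1; word=0xb0
[2+:2] addr_hi=0 & 0x3 = 0x0; word=0xb0
[0+:2] state=-2 & 0x3 = 0x2; word=0xb2
word = 0xb2 → big-endian bytes:
  [0]=0xb2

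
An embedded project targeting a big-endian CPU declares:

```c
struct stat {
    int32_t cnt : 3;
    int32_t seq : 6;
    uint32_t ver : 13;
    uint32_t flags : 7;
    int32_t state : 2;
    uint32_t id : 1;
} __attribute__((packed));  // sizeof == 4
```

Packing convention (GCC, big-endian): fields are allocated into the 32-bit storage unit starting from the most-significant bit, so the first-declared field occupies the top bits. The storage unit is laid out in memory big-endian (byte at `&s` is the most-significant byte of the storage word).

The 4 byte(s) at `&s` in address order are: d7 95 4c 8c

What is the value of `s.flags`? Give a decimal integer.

17

[0]=0xd7 [1]=0x95 [2]=0x4c [3]=0x8c (big-endian) → word 0xd7954c8c
cnt [29+:3] = (word>>29) & 0x7 = 6
seq [23+:6] = (word>>23) & 0x3f = 47
ver [10+:13] = (word>>10) & 0x1fff = 1363
flags [3+:7] = (word>>3) & 0x7f = 17  ←
state [1+:2] = (word>>1) & 0x3 = 2
id [0+:1] = (word>>0) & 0x1 = 0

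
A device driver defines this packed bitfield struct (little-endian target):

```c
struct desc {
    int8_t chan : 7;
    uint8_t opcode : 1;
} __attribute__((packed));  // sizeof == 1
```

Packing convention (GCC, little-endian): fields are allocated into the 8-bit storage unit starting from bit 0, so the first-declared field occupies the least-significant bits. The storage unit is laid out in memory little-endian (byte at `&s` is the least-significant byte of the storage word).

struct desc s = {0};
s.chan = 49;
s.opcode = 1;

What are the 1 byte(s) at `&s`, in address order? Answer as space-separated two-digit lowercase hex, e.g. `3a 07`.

b1

chan (7b) val=49 bits=0x31 at bit 0: 0x31
opcode (1b) val=1 bits=0x1 at bit 7: 0xb1
word = 0xb1 → little-endian bytes:
  [0]=0xb1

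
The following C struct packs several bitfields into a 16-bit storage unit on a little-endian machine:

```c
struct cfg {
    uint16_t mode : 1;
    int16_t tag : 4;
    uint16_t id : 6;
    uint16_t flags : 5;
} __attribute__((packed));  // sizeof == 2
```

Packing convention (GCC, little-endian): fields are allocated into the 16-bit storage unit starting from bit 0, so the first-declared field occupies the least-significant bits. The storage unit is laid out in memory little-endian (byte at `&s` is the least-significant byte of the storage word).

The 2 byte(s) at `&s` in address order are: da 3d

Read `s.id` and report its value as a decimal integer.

46

[0]=0xda [1]=0x3d (little-endian) → word 0x3dda
mode:1 @ bit 0 → (0x3dda>>0)&0x1 = 0x0
tag:4 @ bit 1 → (0x3dda>>1)&0xf = 0xd
id:6 @ bit 5 → (0x3dda>>5)&0x3f = 0x2e  ←
flags:5 @ bit 11 → (0x3dda>>11)&0x1f = 0x7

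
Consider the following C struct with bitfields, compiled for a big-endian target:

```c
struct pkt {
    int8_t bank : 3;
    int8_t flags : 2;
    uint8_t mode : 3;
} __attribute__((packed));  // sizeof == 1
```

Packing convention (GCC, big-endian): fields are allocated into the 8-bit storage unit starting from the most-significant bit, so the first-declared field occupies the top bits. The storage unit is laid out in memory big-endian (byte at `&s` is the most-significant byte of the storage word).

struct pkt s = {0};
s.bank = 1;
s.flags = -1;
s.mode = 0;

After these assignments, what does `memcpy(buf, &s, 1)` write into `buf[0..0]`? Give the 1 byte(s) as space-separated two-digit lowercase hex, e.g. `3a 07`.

bank (3b) val=1 bits=0x1 at bit 5: 0x20
flags (2b) val=-1 bits=0x3 at bit 3: 0x38
mode (3b) val=0 bits=0x0 at bit 0: 0x38
word = 0x38 → big-endian bytes:
  [0]=0x38

38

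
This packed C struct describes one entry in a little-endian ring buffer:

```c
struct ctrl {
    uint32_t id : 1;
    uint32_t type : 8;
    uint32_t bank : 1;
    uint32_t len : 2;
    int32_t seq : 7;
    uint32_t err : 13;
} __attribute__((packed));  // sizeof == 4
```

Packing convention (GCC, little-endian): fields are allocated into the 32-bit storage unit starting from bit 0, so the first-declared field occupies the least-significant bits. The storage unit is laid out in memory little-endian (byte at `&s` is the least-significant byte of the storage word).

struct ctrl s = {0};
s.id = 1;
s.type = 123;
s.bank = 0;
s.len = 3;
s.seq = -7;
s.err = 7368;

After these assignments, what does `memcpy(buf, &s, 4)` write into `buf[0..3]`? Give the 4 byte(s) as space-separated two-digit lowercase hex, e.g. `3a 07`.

[0+:1] id=1 & 0x1 = 0x1; word=0x00000001
[1+:8] type=123 & 0xff = 0x7b; word=0x000000f7
[9+:1] bank=0 & 0x1 = 0x0; word=0x000000f7
[10+:2] len=3 & 0x3 = 0x3; word=0x00000cf7
[12+:7] seq=-7 & 0x7f = 0x79; word=0x00079cf7
[19+:13] err=7368 & 0x1fff = 0x1cc8; word=0xe6479cf7
word = 0xe6479cf7 → little-endian bytes:
  [0]=0xf7  [1]=0x9c  [2]=0x47  [3]=0xe6

f7 9c 47 e6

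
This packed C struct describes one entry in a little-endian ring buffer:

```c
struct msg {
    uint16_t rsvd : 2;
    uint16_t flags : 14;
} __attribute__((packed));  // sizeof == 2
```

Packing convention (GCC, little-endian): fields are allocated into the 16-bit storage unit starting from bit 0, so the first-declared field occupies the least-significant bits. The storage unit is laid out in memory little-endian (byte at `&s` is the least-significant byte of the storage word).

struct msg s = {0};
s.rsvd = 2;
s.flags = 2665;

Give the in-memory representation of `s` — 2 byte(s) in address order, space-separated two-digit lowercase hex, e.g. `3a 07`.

a6 29

rsvd (2b) val=2 bits=0x2 at bit 0: 0x0002
flags (14b) val=2665 bits=0xa69 at bit 2: 0x29a6
word = 0x29a6 → little-endian bytes:
  [0]=0xa6  [1]=0x29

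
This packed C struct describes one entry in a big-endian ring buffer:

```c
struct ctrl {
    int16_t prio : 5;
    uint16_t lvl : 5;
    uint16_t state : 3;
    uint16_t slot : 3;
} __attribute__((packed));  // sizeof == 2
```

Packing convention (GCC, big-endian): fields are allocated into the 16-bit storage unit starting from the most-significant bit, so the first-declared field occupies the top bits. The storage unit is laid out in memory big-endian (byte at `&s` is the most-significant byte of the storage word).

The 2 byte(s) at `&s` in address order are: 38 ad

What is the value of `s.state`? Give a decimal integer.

5

[0]=0x38 [1]=0xad (big-endian) → word 0x38ad
prio [11+:5] = (word>>11) & 0x1f = 7
lvl [6+:5] = (word>>6) & 0x1f = 2
state [3+:3] = (word>>3) & 0x7 = 5  ←
slot [0+:3] = (word>>0) & 0x7 = 5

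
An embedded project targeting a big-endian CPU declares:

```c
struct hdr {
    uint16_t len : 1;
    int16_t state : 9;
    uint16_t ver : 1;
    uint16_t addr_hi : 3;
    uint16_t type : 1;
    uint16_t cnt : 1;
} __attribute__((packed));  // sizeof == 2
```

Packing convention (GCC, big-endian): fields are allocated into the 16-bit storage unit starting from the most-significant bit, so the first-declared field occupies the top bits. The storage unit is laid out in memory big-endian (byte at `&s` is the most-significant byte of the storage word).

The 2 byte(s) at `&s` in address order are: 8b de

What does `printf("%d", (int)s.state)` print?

[0]=0x8b [1]=0xde (big-endian) → word 0x8bde
len [15+:1] = (word>>15) & 0x1 = 1
state [6+:9] = (word>>6) & 0x1ff = 47  ←
ver [5+:1] = (word>>5) & 0x1 = 0
addr_hi [2+:3] = (word>>2) & 0x7 = 7
type [1+:1] = (word>>1) & 0x1 = 1
cnt [0+:1] = (word>>0) & 0x1 = 0
state signed 9b, MSB=0: value = 47

47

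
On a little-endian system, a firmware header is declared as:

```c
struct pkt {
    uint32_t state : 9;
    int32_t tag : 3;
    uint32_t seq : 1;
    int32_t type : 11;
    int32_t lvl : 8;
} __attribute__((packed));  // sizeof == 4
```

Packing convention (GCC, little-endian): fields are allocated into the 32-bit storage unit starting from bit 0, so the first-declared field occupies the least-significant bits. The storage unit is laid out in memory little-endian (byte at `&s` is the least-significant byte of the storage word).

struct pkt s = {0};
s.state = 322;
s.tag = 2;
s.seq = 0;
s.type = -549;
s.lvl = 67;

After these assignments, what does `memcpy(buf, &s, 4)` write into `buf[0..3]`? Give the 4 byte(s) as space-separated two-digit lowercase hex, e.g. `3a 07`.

42 65 bb 43

[0+:9] state=322 & 0x1ff = 0x142; word=0x00000142
[9+:3] tag=2 & 0x7 = 0x2; word=0x00000542
[12+:1] seq=0 & 0x1 = 0x0; word=0x00000542
[13+:11] type=-549 & 0x7ff = 0x5db; word=0x00bb6542
[24+:8] lvl=67 & 0xff = 0x43; word=0x43bb6542
word = 0x43bb6542 → little-endian bytes:
  [0]=0x42  [1]=0x65  [2]=0xbb  [3]=0x43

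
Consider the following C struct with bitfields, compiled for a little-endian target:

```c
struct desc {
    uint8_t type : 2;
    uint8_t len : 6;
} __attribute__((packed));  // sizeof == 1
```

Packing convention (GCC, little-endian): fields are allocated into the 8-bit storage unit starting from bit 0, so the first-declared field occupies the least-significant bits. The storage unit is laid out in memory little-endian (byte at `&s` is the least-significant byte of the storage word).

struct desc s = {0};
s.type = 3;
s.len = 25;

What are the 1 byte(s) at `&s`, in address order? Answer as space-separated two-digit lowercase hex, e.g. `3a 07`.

67

[0+:2] type=3 & 0x3 = 0x3; word=0x03
[2+:6] len=25 & 0x3f = 0x19; word=0x67
word = 0x67 → little-endian bytes:
  [0]=0x67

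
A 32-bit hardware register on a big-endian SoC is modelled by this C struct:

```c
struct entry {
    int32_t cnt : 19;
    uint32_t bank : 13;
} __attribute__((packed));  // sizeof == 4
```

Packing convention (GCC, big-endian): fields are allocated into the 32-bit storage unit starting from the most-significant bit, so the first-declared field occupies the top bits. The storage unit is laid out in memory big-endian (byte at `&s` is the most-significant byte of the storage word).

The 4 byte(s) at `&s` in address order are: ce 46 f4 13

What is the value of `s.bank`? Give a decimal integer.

5139

[0]=0xce [1]=0x46 [2]=0xf4 [3]=0x13 (big-endian) → word 0xce46f413
cnt [13+:19] = (word>>13) & 0x7ffff = 422455
bank [0+:13] = (word>>0) & 0x1fff = 5139  ←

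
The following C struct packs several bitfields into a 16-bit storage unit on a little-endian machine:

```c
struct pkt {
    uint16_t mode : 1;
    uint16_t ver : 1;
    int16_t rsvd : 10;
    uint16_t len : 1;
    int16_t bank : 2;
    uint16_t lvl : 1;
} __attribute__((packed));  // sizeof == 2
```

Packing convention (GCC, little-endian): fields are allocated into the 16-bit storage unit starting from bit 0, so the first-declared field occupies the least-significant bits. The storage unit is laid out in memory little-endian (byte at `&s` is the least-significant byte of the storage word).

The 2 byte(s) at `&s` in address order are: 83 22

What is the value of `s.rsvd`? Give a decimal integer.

160

[0]=0x83 [1]=0x22 (little-endian) → word 0x2283
mode [0+:1] = (word>>0) & 0x1 = 1
ver [1+:1] = (word>>1) & 0x1 = 1
rsvd [2+:10] = (word>>2) & 0x3ff = 160  ←
len [12+:1] = (word>>12) & 0x1 = 0
bank [13+:2] = (word>>13) & 0x3 = 1
lvl [15+:1] = (word>>15) & 0x1 = 0
rsvd signed 10b, MSB=0: value = 160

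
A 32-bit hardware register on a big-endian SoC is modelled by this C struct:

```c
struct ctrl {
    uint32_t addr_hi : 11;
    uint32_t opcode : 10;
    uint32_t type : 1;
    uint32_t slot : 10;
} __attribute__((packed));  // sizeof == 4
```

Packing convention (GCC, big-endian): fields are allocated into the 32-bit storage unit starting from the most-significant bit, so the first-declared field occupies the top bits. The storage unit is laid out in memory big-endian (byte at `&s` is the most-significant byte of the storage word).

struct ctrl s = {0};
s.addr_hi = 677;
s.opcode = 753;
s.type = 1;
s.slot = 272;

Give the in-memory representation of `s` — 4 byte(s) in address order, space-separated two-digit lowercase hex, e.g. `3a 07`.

addr_hi:11 = 677 → 0x2a5 << 21 → word 0x54a00000
opcode:10 = 753 → 0x2f1 << 11 → word 0x54b78800
type:1 = 1 → 0x1 << 10 → word 0x54b78c00
slot:10 = 272 → 0x110 << 0 → word 0x54b78d10
word = 0x54b78d10 → big-endian bytes:
  [0]=0x54  [1]=0xb7  [2]=0x8d  [3]=0x10

54 b7 8d 10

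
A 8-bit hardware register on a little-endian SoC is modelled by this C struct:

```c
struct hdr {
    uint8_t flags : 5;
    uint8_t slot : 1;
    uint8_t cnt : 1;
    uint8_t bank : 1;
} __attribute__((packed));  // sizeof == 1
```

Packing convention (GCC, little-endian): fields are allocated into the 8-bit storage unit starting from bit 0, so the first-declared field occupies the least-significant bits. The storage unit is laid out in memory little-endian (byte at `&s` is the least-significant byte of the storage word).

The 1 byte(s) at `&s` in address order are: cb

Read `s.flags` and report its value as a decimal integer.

[0]=0xcb (little-endian) → word 0xcb
flags:5 @ bit 0 → (0xcb>>0)&0x1f = 0xb  ←
slot:1 @ bit 5 → (0xcb>>5)&0x1 = 0x0
cnt:1 @ bit 6 → (0xcb>>6)&0x1 = 0x1
bank:1 @ bit 7 → (0xcb>>7)&0x1 = 0x1

11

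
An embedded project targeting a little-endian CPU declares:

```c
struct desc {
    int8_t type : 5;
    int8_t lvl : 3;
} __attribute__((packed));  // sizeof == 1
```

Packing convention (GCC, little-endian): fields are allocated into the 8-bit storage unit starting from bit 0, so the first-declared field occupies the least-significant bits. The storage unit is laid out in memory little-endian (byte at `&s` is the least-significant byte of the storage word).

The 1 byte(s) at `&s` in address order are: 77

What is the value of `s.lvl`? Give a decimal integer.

3

[0]=0x77 (little-endian) → word 0x77
type:5 @ bit 0 → (0x77>>0)&0x1f = 0x17
lvl:3 @ bit 5 → (0x77>>5)&0x7 = 0x3  ←
lvl signed 3b, MSB=0: value = 3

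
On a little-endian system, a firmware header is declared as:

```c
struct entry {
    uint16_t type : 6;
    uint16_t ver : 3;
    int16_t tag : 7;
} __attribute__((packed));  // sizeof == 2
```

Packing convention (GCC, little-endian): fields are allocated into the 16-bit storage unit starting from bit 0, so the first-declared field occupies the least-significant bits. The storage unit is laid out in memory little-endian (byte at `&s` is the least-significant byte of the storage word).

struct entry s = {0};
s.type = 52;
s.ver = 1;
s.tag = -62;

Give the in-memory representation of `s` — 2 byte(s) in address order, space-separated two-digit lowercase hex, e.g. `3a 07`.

[0+:6] type=52 & 0x3f = 0x34; word=0x0034
[6+:3] ver=1 & 0x7 = 0x1; word=0x0074
[9+:7] tag=-62 & 0x7f = 0x42; word=0x8474
word = 0x8474 → little-endian bytes:
  [0]=0x74  [1]=0x84

74 84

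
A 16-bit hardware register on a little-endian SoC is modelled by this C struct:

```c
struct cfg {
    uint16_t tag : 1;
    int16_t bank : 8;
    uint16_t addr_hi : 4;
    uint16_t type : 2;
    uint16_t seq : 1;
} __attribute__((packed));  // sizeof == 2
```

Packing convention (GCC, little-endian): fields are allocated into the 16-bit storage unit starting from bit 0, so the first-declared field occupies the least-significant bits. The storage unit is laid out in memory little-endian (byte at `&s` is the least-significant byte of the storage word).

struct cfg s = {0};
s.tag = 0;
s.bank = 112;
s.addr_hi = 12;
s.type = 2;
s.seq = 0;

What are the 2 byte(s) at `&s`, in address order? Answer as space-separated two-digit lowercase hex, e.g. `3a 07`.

[0+:1] tag=0 & 0x1 = 0x0; word=0x0000
[1+:8] bank=112 & 0xff = 0x70; word=0x00e0
[9+:4] addr_hi=12 & 0xf = 0xc; word=0x18e0
[13+:2] type=2 & 0x3 = 0x2; word=0x58e0
[15+:1] seq=0 & 0x1 = 0x0; word=0x58e0
word = 0x58e0 → little-endian bytes:
  [0]=0xe0  [1]=0x58

e0 58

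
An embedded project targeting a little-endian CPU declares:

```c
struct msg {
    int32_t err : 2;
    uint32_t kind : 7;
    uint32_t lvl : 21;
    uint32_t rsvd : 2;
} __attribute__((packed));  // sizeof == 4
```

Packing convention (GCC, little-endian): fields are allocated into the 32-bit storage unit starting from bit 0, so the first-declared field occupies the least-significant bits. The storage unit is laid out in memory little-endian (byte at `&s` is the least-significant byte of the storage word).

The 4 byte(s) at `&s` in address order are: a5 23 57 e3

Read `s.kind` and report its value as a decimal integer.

105

[0]=0xa5 [1]=0x23 [2]=0x57 [3]=0xe3 (little-endian) → word 0xe35723a5
err [0+:2] = (word>>0) & 0x3 = 1
kind [2+:7] = (word>>2) & 0x7f = 105  ←
lvl [9+:21] = (word>>9) & 0x1fffff = 1158033
rsvd [30+:2] = (word>>30) & 0x3 = 3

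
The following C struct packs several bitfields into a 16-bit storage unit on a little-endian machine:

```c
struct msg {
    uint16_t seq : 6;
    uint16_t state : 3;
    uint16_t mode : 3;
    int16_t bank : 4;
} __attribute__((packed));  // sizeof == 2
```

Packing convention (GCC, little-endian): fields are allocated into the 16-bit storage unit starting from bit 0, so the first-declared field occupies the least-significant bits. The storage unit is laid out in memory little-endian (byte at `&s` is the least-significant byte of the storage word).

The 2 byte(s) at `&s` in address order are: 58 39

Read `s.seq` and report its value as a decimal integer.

24

[0]=0x58 [1]=0x39 (little-endian) → word 0x3958
seq:6 @ bit 0 → (0x3958>>0)&0x3f = 0x18  ←
state:3 @ bit 6 → (0x3958>>6)&0x7 = 0x5
mode:3 @ bit 9 → (0x3958>>9)&0x7 = 0x4
bank:4 @ bit 12 → (0x3958>>12)&0xf = 0x3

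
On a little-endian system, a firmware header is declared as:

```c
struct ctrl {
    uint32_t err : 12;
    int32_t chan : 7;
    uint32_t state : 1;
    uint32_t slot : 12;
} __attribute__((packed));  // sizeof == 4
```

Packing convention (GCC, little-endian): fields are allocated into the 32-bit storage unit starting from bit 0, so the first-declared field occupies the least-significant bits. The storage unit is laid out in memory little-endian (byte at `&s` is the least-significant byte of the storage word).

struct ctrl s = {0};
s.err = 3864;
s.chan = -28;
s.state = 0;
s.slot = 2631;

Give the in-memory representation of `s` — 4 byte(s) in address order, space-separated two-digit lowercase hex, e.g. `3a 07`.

[0+:12] err=3864 & 0xfff = 0xf18; word=0x00000f18
[12+:7] chan=-28 & 0x7f = 0x64; word=0x00064f18
[19+:1] state=0 & 0x1 = 0x0; word=0x00064f18
[20+:12] slot=2631 & 0xfff = 0xa47; word=0xa4764f18
word = 0xa4764f18 → little-endian bytes:
  [0]=0x18  [1]=0x4f  [2]=0x76  [3]=0xa4

18 4f 76 a4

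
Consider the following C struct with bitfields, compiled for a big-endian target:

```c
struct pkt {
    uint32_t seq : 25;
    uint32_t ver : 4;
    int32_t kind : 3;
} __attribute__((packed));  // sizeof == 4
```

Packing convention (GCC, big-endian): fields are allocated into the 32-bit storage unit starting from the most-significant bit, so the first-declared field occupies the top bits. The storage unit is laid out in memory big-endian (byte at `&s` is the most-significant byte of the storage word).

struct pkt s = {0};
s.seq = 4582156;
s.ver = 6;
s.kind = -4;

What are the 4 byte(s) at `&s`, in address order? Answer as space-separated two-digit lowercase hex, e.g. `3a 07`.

22 f5 86 34

seq:25 = 4582156 → 0x45eb0c << 7 → word 0x22f58600
ver:4 = 6 → 0x6 << 3 → word 0x22f58630
kind:3 = -4 → 0x4 << 0 → word 0x22f58634
word = 0x22f58634 → big-endian bytes:
  [0]=0x22  [1]=0xf5  [2]=0x86  [3]=0x34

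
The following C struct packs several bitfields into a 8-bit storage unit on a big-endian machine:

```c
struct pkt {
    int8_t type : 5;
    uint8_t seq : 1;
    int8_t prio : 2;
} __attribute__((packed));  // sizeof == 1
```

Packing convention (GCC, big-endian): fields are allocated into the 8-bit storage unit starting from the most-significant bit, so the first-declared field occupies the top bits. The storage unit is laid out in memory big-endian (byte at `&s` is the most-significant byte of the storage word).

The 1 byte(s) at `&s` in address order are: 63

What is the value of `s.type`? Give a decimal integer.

12

[0]=0x63 (big-endian) → word 0x63
type [3+:5] = (word>>3) & 0x1f = 12  ←
seq [2+:1] = (word>>2) & 0x1 = 0
prio [0+:2] = (word>>0) & 0x3 = 3
type signed 5b, MSB=0: value = 12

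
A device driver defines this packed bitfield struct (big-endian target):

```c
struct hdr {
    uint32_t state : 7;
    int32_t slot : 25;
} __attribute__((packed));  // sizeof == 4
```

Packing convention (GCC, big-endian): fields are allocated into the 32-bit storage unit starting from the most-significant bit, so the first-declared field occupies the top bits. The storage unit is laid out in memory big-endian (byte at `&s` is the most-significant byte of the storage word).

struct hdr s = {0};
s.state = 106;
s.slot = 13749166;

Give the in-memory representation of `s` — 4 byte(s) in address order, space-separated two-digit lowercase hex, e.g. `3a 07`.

d4 d1 cb ae

state:7 = 106 → 0x6a << 25 → word 0xd4000000
slot:25 = 13749166 → 0xd1cbae << 0 → word 0xd4d1cbae
word = 0xd4d1cbae → big-endian bytes:
  [0]=0xd4  [1]=0xd1  [2]=0xcb  [3]=0xae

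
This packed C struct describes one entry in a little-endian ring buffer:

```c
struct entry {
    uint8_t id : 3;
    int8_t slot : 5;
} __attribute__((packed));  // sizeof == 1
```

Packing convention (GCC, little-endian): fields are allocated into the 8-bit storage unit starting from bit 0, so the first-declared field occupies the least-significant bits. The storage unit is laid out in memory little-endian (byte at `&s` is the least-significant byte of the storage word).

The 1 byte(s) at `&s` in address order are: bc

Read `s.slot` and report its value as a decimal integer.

-9

[0]=0xbc (little-endian) → word 0xbc
id:3 @ bit 0 → (0xbc>>0)&0x7 = 0x4
slot:5 @ bit 3 → (0xbc>>3)&0x1f = 0x17  ←
slot signed 5b, MSB=1: 23 - 32 = -9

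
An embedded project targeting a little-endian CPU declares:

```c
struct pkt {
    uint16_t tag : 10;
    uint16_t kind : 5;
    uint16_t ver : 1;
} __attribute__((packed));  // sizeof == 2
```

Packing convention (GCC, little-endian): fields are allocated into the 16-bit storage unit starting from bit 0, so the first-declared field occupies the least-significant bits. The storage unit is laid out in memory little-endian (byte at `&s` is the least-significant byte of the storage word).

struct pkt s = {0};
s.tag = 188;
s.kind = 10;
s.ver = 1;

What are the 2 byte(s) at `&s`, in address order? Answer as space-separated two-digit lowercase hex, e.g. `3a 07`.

bc a8

tag:10 = 188 → 0xbc << 0 → word 0x00bc
kind:5 = 10 → 0xa << 10 → word 0x28bc
ver:1 = 1 → 0x1 << 15 → word 0xa8bc
word = 0xa8bc → little-endian bytes:
  [0]=0xbc  [1]=0xa8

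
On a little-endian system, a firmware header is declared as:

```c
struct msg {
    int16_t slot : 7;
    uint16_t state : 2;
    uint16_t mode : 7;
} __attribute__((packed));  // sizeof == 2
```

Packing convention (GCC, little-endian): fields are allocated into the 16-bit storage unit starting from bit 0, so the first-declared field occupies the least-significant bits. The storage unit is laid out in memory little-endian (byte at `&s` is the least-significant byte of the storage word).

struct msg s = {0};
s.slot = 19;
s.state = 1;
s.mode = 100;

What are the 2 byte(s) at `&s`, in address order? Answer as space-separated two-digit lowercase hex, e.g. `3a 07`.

93 c8

slot (7b) val=19 bits=0x13 at bit 0: 0x0013
state (2b) val=1 bits=0x1 at bit 7: 0x0093
mode (7b) val=100 bits=0x64 at bit 9: 0xc893
word = 0xc893 → little-endian bytes:
  [0]=0x93  [1]=0xc8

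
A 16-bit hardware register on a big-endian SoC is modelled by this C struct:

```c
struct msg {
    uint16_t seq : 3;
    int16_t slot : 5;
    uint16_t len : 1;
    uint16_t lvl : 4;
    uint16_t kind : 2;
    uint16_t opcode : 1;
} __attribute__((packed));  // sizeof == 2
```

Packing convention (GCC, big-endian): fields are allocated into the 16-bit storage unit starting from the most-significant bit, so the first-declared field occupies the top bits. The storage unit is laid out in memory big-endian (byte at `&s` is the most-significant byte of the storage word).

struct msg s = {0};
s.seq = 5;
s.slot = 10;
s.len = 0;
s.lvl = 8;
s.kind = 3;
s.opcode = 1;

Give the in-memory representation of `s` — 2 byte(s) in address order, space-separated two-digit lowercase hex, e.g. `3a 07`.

seq:3 = 5 → 0x5 << 13 → word 0xa000
slot:5 = 10 → 0xa << 8 → word 0xaa00
len:1 = 0 → 0x0 << 7 → word 0xaa00
lvl:4 = 8 → 0x8 << 3 → word 0xaa40
kind:2 = 3 → 0x3 << 1 → word 0xaa46
opcode:1 = 1 → 0x1 << 0 → word 0xaa47
word = 0xaa47 → big-endian bytes:
  [0]=0xaa  [1]=0x47

aa 47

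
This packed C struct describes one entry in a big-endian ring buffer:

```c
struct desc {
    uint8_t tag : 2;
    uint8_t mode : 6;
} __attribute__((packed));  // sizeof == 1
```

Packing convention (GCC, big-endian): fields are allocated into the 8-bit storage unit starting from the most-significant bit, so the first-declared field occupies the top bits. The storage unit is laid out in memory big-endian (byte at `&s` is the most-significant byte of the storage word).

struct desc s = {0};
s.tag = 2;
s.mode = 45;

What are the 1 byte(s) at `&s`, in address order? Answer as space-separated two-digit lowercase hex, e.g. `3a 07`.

ad

[6+:2] tag=2 & 0x3 = 0x2; word=0x80
[0+:6] mode=45 & 0x3f = 0x2d; word=0xad
word = 0xad → big-endian bytes:
  [0]=0xad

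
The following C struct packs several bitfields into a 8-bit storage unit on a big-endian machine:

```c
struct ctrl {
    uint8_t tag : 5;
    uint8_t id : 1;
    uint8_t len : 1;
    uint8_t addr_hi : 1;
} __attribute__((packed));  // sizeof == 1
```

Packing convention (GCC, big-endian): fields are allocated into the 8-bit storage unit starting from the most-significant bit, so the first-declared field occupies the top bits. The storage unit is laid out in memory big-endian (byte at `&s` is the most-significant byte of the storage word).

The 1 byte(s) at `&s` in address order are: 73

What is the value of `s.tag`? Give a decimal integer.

14

[0]=0x73 (big-endian) → word 0x73
tag:5 @ bit 3 → (0x73>>3)&0x1f = 0xe  ←
id:1 @ bit 2 → (0x73>>2)&0x1 = 0x0
len:1 @ bit 1 → (0x73>>1)&0x1 = 0x1
addr_hi:1 @ bit 0 → (0x73>>0)&0x1 = 0x1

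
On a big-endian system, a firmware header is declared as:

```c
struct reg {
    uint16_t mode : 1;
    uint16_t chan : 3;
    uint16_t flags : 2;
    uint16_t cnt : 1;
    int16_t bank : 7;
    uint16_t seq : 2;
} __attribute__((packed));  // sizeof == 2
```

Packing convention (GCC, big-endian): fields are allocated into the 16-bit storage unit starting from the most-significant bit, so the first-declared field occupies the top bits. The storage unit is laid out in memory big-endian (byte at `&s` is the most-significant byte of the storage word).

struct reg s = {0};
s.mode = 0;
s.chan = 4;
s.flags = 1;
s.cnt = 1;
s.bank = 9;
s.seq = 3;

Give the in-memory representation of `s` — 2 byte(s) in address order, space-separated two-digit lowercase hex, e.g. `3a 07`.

[15+:1] mode=0 & 0x1 = 0x0; word=0x0000
[12+:3] chan=4 & 0x7 = 0x4; word=0x4000
[10+:2] flags=1 & 0x3 = 0x1; word=0x4400
[9+:1] cnt=1 & 0x1 = 0x1; word=0x4600
[2+:7] bank=9 & 0x7f = 0x9; word=0x4624
[0+:2] seq=3 & 0x3 = 0x3; word=0x4627
word = 0x4627 → big-endian bytes:
  [0]=0x46  [1]=0x27

46 27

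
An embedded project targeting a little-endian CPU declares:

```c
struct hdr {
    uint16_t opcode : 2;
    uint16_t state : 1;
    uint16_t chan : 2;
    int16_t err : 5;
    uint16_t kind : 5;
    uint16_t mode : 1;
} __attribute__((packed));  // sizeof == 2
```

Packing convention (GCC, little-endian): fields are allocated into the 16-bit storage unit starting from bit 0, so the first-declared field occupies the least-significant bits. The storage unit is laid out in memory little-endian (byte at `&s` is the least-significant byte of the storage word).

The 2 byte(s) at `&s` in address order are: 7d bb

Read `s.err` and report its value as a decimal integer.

-5

[0]=0x7d [1]=0xbb (little-endian) → word 0xbb7d
opcode [0+:2] = (word>>0) & 0x3 = 1
state [2+:1] = (word>>2) & 0x1 = 1
chan [3+:2] = (word>>3) & 0x3 = 3
err [5+:5] = (word>>5) & 0x1f = 27  ←
kind [10+:5] = (word>>10) & 0x1f = 14
mode [15+:1] = (word>>15) & 0x1 = 1
err signed 5b, MSB=1: 27 - 32 = -5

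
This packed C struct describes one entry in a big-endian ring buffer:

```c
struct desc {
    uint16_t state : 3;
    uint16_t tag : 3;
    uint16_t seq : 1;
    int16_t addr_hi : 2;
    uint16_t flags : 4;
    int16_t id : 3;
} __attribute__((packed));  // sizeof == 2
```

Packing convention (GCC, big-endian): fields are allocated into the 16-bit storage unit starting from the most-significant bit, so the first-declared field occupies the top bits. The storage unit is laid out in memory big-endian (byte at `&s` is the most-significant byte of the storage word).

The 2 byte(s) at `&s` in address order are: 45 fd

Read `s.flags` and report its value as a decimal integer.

15

[0]=0x45 [1]=0xfd (big-endian) → word 0x45fd
state:3 @ bit 13 → (0x45fd>>13)&0x7 = 0x2
tag:3 @ bit 10 → (0x45fd>>10)&0x7 = 0x1
seq:1 @ bit 9 → (0x45fd>>9)&0x1 = 0x0
addr_hi:2 @ bit 7 → (0x45fd>>7)&0x3 = 0x3
flags:4 @ bit 3 → (0x45fd>>3)&0xf = 0xf  ←
id:3 @ bit 0 → (0x45fd>>0)&0x7 = 0x5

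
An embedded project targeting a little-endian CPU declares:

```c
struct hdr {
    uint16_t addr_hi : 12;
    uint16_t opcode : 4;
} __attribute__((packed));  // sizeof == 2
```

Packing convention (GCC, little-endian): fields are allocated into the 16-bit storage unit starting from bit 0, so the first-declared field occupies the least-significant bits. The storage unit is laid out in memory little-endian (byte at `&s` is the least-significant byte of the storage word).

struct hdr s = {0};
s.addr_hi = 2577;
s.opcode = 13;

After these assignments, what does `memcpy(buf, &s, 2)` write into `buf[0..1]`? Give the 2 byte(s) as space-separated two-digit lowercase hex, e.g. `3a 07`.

11 da

addr_hi (12b) val=2577 bits=0xa11 at bit 0: 0x0a11
opcode (4b) val=13 bits=0xd at bit 12: 0xda11
word = 0xda11 → little-endian bytes:
  [0]=0x11  [1]=0xda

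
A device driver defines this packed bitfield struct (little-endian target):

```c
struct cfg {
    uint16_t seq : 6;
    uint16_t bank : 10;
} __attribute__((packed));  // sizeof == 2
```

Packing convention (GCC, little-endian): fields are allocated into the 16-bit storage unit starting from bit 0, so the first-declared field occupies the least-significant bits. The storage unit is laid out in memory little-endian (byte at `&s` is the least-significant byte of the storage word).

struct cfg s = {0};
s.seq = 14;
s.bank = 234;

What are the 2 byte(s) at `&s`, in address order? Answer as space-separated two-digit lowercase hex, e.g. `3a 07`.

8e 3a

seq:6 = 14 → 0xe << 0 → word 0x000e
bank:10 = 234 → 0xea << 6 → word 0x3a8e
word = 0x3a8e → little-endian bytes:
  [0]=0x8e  [1]=0x3a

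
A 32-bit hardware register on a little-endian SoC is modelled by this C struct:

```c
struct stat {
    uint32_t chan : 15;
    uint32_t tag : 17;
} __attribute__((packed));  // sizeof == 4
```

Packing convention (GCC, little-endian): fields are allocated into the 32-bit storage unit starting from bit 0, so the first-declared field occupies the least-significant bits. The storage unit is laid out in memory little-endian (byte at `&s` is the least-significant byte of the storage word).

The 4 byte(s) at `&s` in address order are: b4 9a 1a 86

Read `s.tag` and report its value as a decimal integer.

[0]=0xb4 [1]=0x9a [2]=0x1a [3]=0x86 (little-endian) → word 0x861a9ab4
chan:15 @ bit 0 → (0x861a9ab4>>0)&0x7fff = 0x1ab4
tag:17 @ bit 15 → (0x861a9ab4>>15)&0x1ffff = 0x10c35  ←

68661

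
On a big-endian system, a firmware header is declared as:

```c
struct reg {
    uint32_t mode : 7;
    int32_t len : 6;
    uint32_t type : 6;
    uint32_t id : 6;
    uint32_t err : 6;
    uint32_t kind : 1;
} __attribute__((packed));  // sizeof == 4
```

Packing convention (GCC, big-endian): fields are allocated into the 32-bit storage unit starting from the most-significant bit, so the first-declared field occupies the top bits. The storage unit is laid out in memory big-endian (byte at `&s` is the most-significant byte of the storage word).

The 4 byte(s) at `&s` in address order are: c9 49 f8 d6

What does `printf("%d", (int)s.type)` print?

[0]=0xc9 [1]=0x49 [2]=0xf8 [3]=0xd6 (big-endian) → word 0xc949f8d6
mode [25+:7] = (word>>25) & 0x7f = 100
len [19+:6] = (word>>19) & 0x3f = 41
type [13+:6] = (word>>13) & 0x3f = 15  ←
id [7+:6] = (word>>7) & 0x3f = 49
err [1+:6] = (word>>1) & 0x3f = 43
kind [0+:1] = (word>>0) & 0x1 = 0

15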